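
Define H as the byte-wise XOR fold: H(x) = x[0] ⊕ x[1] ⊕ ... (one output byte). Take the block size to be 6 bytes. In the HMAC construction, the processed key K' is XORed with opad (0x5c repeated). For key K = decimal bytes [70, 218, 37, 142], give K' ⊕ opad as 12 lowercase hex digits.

Key decimal bytes [70, 218, 37, 142] = 46 da 25 8e is 4 bytes ≤ B = 6; zero-pad to 6 bytes: K' = 46 da 25 8e 00 00.
XOR each byte with 0x5c: 46⊕5c=1a, da⊕5c=86, 25⊕5c=79, 8e⊕5c=d2, 00⊕5c=5c, 00⊕5c=5c.

1a8679d25c5c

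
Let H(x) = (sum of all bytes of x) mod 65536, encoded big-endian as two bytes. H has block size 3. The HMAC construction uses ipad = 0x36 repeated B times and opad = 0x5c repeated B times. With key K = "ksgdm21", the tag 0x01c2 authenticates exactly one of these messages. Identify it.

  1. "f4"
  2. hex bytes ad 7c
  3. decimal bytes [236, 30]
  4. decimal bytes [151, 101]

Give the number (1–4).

Key "ksgdm21" = 6b 73 67 64 6d 32 31 is 7 bytes > B = 3, so hash it first: H(key) = 02 79, then zero-pad to 3 bytes: K' = 02 79 00.
K' ⊕ ipad = 34 4f 36; K' ⊕ opad = 5e 25 5c.
m1: inner = H(34 4f 36 66 34) = 01 53; tag = H(5e 25 5c 01 53) = 0133
m2: inner = H(34 4f 36 ad 7c) = 01 e2; tag = H(5e 25 5c 01 e2) = 01c2 ← matches
m3: inner = H(34 4f 36 ec 1e) = 01 c3; tag = H(5e 25 5c 01 c3) = 01a3
m4: inner = H(34 4f 36 97 65) = 01 b5; tag = H(5e 25 5c 01 b5) = 0195

2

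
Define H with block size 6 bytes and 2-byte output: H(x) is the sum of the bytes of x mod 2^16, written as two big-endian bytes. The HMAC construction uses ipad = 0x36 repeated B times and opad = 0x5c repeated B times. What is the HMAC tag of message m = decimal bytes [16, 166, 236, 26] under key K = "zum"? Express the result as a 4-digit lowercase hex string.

01df

Key "zum" = 7a 75 6d is 3 bytes ≤ B = 6; zero-pad to 6 bytes: K' = 7a 75 6d 00 00 00.
K' ⊕ ipad = 4c 43 5b 36 36 36.  K' ⊕ opad = 26 29 31 5c 5c 5c.
Inner input = (K'⊕ipad) ∥ m = 4c 43 5b 36 36 36 ∥ 10 a6 ec 1a.
Inner hash: sum = 76+67+91+54+54+54+16+166+236+26 = 840 → 03 48.
Outer input = (K'⊕opad) ∥ inner = 26 29 31 5c 5c 5c ∥ 03 48.
Outer hash (tag): sum = 38+41+49+92+92+92+3+72 = 479 → 01 df.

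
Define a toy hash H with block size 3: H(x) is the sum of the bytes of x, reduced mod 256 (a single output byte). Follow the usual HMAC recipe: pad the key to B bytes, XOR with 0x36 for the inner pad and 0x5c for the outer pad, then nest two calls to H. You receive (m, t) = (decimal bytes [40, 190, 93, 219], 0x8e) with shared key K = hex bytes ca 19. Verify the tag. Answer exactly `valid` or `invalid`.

invalid

Key hex bytes ca 19 is 2 bytes ≤ B = 3; zero-pad to 3 bytes: K' = ca 19 00.
K' ⊕ ipad = fc 2f 36; K' ⊕ opad = 96 45 5c.
Inner hash: sum = 252+47+54+40+190+93+219 = 895; mod 256 = 127 → 7f.
Outer hash (recomputed tag): sum = 150+69+92+127 = 438; mod 256 = 182 → b6.
Recomputed tag = b6; claimed = 8e → mismatch.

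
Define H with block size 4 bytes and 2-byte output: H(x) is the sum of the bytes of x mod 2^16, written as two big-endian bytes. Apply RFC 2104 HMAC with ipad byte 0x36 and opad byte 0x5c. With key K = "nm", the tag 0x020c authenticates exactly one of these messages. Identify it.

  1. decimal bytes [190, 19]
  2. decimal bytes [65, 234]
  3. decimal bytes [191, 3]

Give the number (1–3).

1

Key "nm" = 6e 6d is 2 bytes ≤ B = 4; zero-pad to 4 bytes: K' = 6e 6d 00 00.
K' ⊕ ipad = 58 5b 36 36; K' ⊕ opad = 32 31 5c 5c.
m1: inner = H(58 5b 36 36 be 13) = 01 f0; tag = H(32 31 5c 5c 01 f0) = 020c ← matches
m2: inner = H(58 5b 36 36 41 ea) = 02 4a; tag = H(32 31 5c 5c 02 4a) = 0167
m3: inner = H(58 5b 36 36 bf 03) = 01 e1; tag = H(32 31 5c 5c 01 e1) = 01fd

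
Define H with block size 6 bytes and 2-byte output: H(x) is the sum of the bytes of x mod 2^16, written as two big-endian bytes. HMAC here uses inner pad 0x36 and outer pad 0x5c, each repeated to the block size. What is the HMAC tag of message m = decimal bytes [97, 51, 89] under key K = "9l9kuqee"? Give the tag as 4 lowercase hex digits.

Key "9l9kuqee" = 39 6c 39 6b 75 71 65 65 is 8 bytes > B = 6, so hash it first: H(key) = 02 f9, then zero-pad to 6 bytes: K' = 02 f9 00 00 00 00.
K' ⊕ ipad = 34 cf 36 36 36 36.  K' ⊕ opad = 5e a5 5c 5c 5c 5c.
Inner input = (K'⊕ipad) ∥ m = 34 cf 36 36 36 36 ∥ 61 33 59.
Inner hash: sum = 52+207+54+54+54+54+97+51+89 = 712 → 02 c8.
Outer input = (K'⊕opad) ∥ inner = 5e a5 5c 5c 5c 5c ∥ 02 c8.
Outer hash (tag): sum = 94+165+92+92+92+92+2+200 = 829 → 03 3d.

033d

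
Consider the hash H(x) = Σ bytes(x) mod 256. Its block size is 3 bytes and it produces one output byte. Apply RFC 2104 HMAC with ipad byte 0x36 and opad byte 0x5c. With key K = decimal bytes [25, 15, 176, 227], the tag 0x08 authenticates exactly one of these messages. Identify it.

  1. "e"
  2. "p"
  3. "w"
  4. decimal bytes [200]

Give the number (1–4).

2

Key decimal bytes [25, 15, 176, 227] = 19 0f b0 e3 is 4 bytes > B = 3, so hash it first: H(key) = bb, then zero-pad to 3 bytes: K' = bb 00 00.
K' ⊕ ipad = 8d 36 36; K' ⊕ opad = e7 5c 5c.
m1: inner = H(8d 36 36 65) = 5e; tag = H(e7 5c 5c 5e) = fd
m2: inner = H(8d 36 36 70) = 69; tag = H(e7 5c 5c 69) = 08 ← matches
m3: inner = H(8d 36 36 77) = 70; tag = H(e7 5c 5c 70) = 0f
m4: inner = H(8d 36 36 c8) = c1; tag = H(e7 5c 5c c1) = 60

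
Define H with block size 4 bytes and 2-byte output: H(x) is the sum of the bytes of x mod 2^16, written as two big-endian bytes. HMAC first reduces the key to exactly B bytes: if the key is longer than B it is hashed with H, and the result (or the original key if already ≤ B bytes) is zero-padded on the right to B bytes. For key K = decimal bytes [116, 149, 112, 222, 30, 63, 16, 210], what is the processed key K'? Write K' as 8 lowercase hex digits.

03960000

|K| = 8 > B = 4, so first hash the key.
H(K): sum = 116+149+112+222+30+63+16+210 = 918 → 03 96.
Zero-pad H(K) = 03 96 to 4 bytes: K' = 03 96 00 00.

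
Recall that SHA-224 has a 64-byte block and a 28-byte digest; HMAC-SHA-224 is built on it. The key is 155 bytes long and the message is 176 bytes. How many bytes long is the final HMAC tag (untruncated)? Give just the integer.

The tag is one SHA-224 digest: 28 bytes.

28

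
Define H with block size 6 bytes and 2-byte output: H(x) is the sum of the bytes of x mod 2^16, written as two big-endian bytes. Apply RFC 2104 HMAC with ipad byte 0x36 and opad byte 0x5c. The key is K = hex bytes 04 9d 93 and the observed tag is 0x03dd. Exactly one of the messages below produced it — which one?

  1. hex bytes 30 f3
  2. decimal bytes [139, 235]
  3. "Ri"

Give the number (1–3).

3

Key hex bytes 04 9d 93 is 3 bytes ≤ B = 6; zero-pad to 6 bytes: K' = 04 9d 93 00 00 00.
K' ⊕ ipad = 32 ab a5 36 36 36; K' ⊕ opad = 58 c1 cf 5c 5c 5c.
m1: inner = H(32 ab a5 36 36 36 30 f3) = 03 47; tag = H(58 c1 cf 5c 5c 5c 03 47) = 0346
m2: inner = H(32 ab a5 36 36 36 8b eb) = 03 9a; tag = H(58 c1 cf 5c 5c 5c 03 9a) = 0399
m3: inner = H(32 ab a5 36 36 36 52 69) = 02 df; tag = H(58 c1 cf 5c 5c 5c 02 df) = 03dd ← matches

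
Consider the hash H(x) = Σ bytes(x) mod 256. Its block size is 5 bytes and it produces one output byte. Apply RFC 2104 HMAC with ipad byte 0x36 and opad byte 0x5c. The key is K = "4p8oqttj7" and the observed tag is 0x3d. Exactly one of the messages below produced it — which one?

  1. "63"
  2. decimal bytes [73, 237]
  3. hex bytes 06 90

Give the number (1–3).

1

Key "4p8oqttj7" = 34 70 38 6f 71 74 74 6a 37 is 9 bytes > B = 5, so hash it first: H(key) = 45, then zero-pad to 5 bytes: K' = 45 00 00 00 00.
K' ⊕ ipad = 73 36 36 36 36; K' ⊕ opad = 19 5c 5c 5c 5c.
m1: inner = H(73 36 36 36 36 36 33) = b4; tag = H(19 5c 5c 5c 5c b4) = 3d ← matches
m2: inner = H(73 36 36 36 36 49 ed) = 81; tag = H(19 5c 5c 5c 5c 81) = 0a
m3: inner = H(73 36 36 36 36 06 90) = e1; tag = H(19 5c 5c 5c 5c e1) = 6a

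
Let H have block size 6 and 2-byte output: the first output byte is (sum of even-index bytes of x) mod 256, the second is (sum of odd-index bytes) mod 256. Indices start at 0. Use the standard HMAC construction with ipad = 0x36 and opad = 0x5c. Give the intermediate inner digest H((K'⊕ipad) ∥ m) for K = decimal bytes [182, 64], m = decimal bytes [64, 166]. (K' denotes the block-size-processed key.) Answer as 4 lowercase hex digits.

2c88

Key decimal bytes [182, 64] = b6 40 is 2 bytes ≤ B = 6; zero-pad to 6 bytes: K' = b6 40 00 00 00 00.
K' ⊕ ipad = 80 76 36 36 36 36.
Inner input = 80 76 36 36 36 36 ∥ 40 a6.
Inner hash: even-index sum = 300 mod 256 = 44; odd-index sum = 392 mod 256 = 136 → 2c 88.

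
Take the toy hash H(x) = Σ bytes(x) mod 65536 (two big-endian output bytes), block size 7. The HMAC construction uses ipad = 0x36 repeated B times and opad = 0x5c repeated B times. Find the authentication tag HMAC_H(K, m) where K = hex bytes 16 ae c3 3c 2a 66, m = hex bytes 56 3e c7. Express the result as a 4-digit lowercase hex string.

03fe

Key hex bytes 16 ae c3 3c 2a 66 is 6 bytes ≤ B = 7; zero-pad to 7 bytes: K' = 16 ae c3 3c 2a 66 00.
K' ⊕ ipad = 20 98 f5 0a 1c 50 36.  K' ⊕ opad = 4a f2 9f 60 76 3a 5c.
Inner input = (K'⊕ipad) ∥ m = 20 98 f5 0a 1c 50 36 ∥ 56 3e c7.
Inner hash: sum = 32+152+245+10+28+80+54+86+62+199 = 948 → 03 b4.
Outer input = (K'⊕opad) ∥ inner = 4a f2 9f 60 76 3a 5c ∥ 03 b4.
Outer hash (tag): sum = 74+242+159+96+118+58+92+3+180 = 1022 → 03 fe.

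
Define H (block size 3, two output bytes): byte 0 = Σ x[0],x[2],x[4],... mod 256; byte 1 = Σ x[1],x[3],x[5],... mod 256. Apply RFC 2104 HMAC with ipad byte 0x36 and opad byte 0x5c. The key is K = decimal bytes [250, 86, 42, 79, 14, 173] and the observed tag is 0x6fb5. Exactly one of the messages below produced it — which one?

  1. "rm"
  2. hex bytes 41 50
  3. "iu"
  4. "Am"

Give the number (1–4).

Key decimal bytes [250, 86, 42, 79, 14, 173] = fa 56 2a 4f 0e ad is 6 bytes > B = 3, so hash it first: H(key) = 32 52, then zero-pad to 3 bytes: K' = 32 52 00.
K' ⊕ ipad = 04 64 36; K' ⊕ opad = 6e 0e 5c.
m1: inner = H(04 64 36 72 6d) = a7 d6; tag = H(6e 0e 5c a7 d6) = a0b5
m2: inner = H(04 64 36 41 50) = 8a a5; tag = H(6e 0e 5c 8a a5) = 6f98
m3: inner = H(04 64 36 69 75) = af cd; tag = H(6e 0e 5c af cd) = 97bd
m4: inner = H(04 64 36 41 6d) = a7 a5; tag = H(6e 0e 5c a7 a5) = 6fb5 ← matches

4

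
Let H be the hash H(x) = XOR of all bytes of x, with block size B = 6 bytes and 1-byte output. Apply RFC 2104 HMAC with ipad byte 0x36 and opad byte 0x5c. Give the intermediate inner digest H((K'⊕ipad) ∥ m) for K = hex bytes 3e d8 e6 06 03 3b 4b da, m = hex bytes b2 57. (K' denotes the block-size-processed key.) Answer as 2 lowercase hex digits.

Key hex bytes 3e d8 e6 06 03 3b 4b da is 8 bytes > B = 6, so hash it first: H(key) = af, then zero-pad to 6 bytes: K' = af 00 00 00 00 00.
K' ⊕ ipad = 99 36 36 36 36 36.
Inner input = 99 36 36 36 36 36 ∥ b2 57.
Inner hash: XOR 99⊕36⊕36⊕36⊕36⊕36⊕b2⊕57 = 4a.

4a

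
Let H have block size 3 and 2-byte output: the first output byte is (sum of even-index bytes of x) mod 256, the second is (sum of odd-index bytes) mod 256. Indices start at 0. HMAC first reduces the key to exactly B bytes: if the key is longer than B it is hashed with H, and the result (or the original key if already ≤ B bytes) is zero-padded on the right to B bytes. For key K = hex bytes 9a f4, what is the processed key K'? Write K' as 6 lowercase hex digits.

Key hex bytes 9a f4 is 2 bytes ≤ B = 3; zero-pad to 3 bytes: K' = 9a f4 00.

9af400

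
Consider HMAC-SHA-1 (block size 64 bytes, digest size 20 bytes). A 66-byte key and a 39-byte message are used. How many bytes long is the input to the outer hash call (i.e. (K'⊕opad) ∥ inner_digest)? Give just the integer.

Key is 66 > 64 bytes, so it is hashed to 20 bytes then zero-padded to 64: |K'| = 64.
Outer input = (K'⊕opad) ∥ H(inner) → 64 + 20 = 84 bytes.

84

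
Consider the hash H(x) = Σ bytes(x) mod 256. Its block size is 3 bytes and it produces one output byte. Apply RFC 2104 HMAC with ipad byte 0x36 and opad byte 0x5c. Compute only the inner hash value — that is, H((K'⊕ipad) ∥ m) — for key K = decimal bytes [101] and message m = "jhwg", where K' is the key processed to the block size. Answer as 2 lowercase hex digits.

Key decimal bytes [101] = 65 is 1 byte ≤ B = 3; zero-pad to 3 bytes: K' = 65 00 00.
K' ⊕ ipad = 53 36 36.
Inner input = 53 36 36 ∥ 6a 68 77 67.
Inner hash: sum = 83+54+54+106+104+119+103 = 623; mod 256 = 111 → 6f.

6f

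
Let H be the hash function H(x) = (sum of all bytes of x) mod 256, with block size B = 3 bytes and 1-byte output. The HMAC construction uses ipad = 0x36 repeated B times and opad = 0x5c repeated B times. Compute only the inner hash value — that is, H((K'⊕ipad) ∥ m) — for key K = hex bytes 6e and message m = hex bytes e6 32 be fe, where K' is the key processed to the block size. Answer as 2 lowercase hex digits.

98

Key hex bytes 6e is 1 byte ≤ B = 3; zero-pad to 3 bytes: K' = 6e 00 00.
K' ⊕ ipad = 58 36 36.
Inner input = 58 36 36 ∥ e6 32 be fe.
Inner hash: sum = 88+54+54+230+50+190+254 = 920; mod 256 = 152 → 98.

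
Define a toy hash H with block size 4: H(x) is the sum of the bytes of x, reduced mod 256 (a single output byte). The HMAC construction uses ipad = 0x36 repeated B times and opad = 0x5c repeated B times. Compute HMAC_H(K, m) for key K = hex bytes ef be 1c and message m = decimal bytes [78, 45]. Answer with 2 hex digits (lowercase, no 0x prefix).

6d

Key hex bytes ef be 1c is 3 bytes ≤ B = 4; zero-pad to 4 bytes: K' = ef be 1c 00.
K' ⊕ ipad = d9 88 2a 36.  K' ⊕ opad = b3 e2 40 5c.
Inner input = (K'⊕ipad) ∥ m = d9 88 2a 36 ∥ 4e 2d.
Inner hash: sum = 217+136+42+54+78+45 = 572; mod 256 = 60 → 3c.
Outer input = (K'⊕opad) ∥ inner = b3 e2 40 5c ∥ 3c.
Outer hash (tag): sum = 179+226+64+92+60 = 621; mod 256 = 109 → 6d.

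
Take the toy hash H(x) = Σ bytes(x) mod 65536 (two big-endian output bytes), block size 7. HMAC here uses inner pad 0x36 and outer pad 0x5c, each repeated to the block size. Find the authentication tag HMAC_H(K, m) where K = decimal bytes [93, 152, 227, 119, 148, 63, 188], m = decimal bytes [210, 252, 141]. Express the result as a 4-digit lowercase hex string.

047e

Key decimal bytes [93, 152, 227, 119, 148, 63, 188] = 5d 98 e3 77 94 3f bc is exactly B = 7 bytes: K' = 5d 98 e3 77 94 3f bc.
K' ⊕ ipad = 6b ae d5 41 a2 09 8a.  K' ⊕ opad = 01 c4 bf 2b c8 63 e0.
Inner input = (K'⊕ipad) ∥ m = 6b ae d5 41 a2 09 8a ∥ d2 fc 8d.
Inner hash: sum = 107+174+213+65+162+9+138+210+252+141 = 1471 → 05 bf.
Outer input = (K'⊕opad) ∥ inner = 01 c4 bf 2b c8 63 e0 ∥ 05 bf.
Outer hash (tag): sum = 1+196+191+43+200+99+224+5+191 = 1150 → 04 7e.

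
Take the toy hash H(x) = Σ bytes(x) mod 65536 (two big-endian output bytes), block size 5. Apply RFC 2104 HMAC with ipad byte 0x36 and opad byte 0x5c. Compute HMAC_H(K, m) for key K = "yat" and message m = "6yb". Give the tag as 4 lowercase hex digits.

01a9

Key "yat" = 79 61 74 is 3 bytes ≤ B = 5; zero-pad to 5 bytes: K' = 79 61 74 00 00.
K' ⊕ ipad = 4f 57 42 36 36.  K' ⊕ opad = 25 3d 28 5c 5c.
Inner input = (K'⊕ipad) ∥ m = 4f 57 42 36 36 ∥ 36 79 62.
Inner hash: sum = 79+87+66+54+54+54+121+98 = 613 → 02 65.
Outer input = (K'⊕opad) ∥ inner = 25 3d 28 5c 5c ∥ 02 65.
Outer hash (tag): sum = 37+61+40+92+92+2+101 = 425 → 01 a9.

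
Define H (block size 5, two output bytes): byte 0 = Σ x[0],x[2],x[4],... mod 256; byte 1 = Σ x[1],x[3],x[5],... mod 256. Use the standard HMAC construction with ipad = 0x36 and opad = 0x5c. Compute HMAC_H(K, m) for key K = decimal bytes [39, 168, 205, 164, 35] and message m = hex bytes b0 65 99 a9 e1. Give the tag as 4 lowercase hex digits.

e51b

Key decimal bytes [39, 168, 205, 164, 35] = 27 a8 cd a4 23 is exactly B = 5 bytes: K' = 27 a8 cd a4 23.
K' ⊕ ipad = 11 9e fb 92 15.  K' ⊕ opad = 7b f4 91 f8 7f.
Inner input = (K'⊕ipad) ∥ m = 11 9e fb 92 15 ∥ b0 65 99 a9 e1.
Inner hash: even-index sum = 559 mod 256 = 47; odd-index sum = 858 mod 256 = 90 → 2f 5a.
Outer input = (K'⊕opad) ∥ inner = 7b f4 91 f8 7f ∥ 2f 5a.
Outer hash (tag): even-index sum = 485 mod 256 = 229; odd-index sum = 539 mod 256 = 27 → e5 1b.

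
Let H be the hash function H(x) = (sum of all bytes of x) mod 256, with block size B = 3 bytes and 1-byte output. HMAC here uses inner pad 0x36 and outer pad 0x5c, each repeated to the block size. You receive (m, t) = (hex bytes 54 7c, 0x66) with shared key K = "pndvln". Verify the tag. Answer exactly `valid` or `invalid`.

valid

Key "pndvln" = 70 6e 64 76 6c 6e is 6 bytes > B = 3, so hash it first: H(key) = 92, then zero-pad to 3 bytes: K' = 92 00 00.
K' ⊕ ipad = a4 36 36; K' ⊕ opad = ce 5c 5c.
Inner hash: sum = 164+54+54+84+124 = 480; mod 256 = 224 → e0.
Outer hash (recomputed tag): sum = 206+92+92+224 = 614; mod 256 = 102 → 66.
Recomputed tag = 66; claimed = 66 → match.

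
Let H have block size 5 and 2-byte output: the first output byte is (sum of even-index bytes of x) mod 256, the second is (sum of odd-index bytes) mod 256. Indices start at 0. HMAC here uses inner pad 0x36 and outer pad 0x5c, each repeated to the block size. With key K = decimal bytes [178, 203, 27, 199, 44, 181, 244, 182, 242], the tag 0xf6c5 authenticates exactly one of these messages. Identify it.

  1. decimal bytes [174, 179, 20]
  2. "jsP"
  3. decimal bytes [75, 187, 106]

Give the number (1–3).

Key decimal bytes [178, 203, 27, 199, 44, 181, 244, 182, 242] = b2 cb 1b c7 2c b5 f4 b6 f2 is 9 bytes > B = 5, so hash it first: H(key) = df fd, then zero-pad to 5 bytes: K' = df fd 00 00 00.
K' ⊕ ipad = e9 cb 36 36 36; K' ⊕ opad = 83 a1 5c 5c 5c.
m1: inner = H(e9 cb 36 36 36 ae b3 14) = 08 c3; tag = H(83 a1 5c 5c 5c 08 c3) = fe05
m2: inner = H(e9 cb 36 36 36 6a 73 50) = c8 bb; tag = H(83 a1 5c 5c 5c c8 bb) = f6c5 ← matches
m3: inner = H(e9 cb 36 36 36 4b bb 6a) = 10 b6; tag = H(83 a1 5c 5c 5c 10 b6) = f10d

2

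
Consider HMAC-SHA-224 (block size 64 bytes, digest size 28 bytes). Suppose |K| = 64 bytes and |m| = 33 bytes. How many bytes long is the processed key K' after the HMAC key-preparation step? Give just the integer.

Key is 64 ≤ 64 bytes, zero-padded: |K'| = 64.

64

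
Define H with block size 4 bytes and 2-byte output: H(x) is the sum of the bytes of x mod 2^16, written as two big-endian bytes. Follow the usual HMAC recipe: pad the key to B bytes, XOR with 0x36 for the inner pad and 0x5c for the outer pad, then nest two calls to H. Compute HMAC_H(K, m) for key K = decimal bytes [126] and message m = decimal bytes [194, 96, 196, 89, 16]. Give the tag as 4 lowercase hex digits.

Key decimal bytes [126] = 7e is 1 byte ≤ B = 4; zero-pad to 4 bytes: K' = 7e 00 00 00.
K' ⊕ ipad = 48 36 36 36.  K' ⊕ opad = 22 5c 5c 5c.
Inner input = (K'⊕ipad) ∥ m = 48 36 36 36 ∥ c2 60 c4 59 10.
Inner hash: sum = 72+54+54+54+194+96+196+89+16 = 825 → 03 39.
Outer input = (K'⊕opad) ∥ inner = 22 5c 5c 5c ∥ 03 39.
Outer hash (tag): sum = 34+92+92+92+3+57 = 370 → 01 72.

0172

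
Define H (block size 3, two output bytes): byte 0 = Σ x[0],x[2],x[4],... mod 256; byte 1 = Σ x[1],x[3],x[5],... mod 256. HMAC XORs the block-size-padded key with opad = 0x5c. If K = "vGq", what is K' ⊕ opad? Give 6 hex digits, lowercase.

2a1b2d

Key "vGq" = 76 47 71 is exactly B = 3 bytes: K' = 76 47 71.
XOR each byte with 0x5c: 76⊕5c=2a, 47⊕5c=1b, 71⊕5c=2d.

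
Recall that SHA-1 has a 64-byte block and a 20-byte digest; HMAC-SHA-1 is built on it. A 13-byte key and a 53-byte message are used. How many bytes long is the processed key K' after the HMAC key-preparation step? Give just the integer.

Key is 13 ≤ 64 bytes, zero-padded: |K'| = 64.

64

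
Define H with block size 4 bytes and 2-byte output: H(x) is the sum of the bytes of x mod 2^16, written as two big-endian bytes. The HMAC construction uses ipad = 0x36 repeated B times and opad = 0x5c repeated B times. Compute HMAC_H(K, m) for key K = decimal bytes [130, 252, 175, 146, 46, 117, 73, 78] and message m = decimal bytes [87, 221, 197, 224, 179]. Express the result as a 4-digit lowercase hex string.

02bc

Key decimal bytes [130, 252, 175, 146, 46, 117, 73, 78] = 82 fc af 92 2e 75 49 4e is 8 bytes > B = 4, so hash it first: H(key) = 03 f9, then zero-pad to 4 bytes: K' = 03 f9 00 00.
K' ⊕ ipad = 35 cf 36 36.  K' ⊕ opad = 5f a5 5c 5c.
Inner input = (K'⊕ipad) ∥ m = 35 cf 36 36 ∥ 57 dd c5 e0 b3.
Inner hash: sum = 53+207+54+54+87+221+197+224+179 = 1276 → 04 fc.
Outer input = (K'⊕opad) ∥ inner = 5f a5 5c 5c ∥ 04 fc.
Outer hash (tag): sum = 95+165+92+92+4+252 = 700 → 02 bc.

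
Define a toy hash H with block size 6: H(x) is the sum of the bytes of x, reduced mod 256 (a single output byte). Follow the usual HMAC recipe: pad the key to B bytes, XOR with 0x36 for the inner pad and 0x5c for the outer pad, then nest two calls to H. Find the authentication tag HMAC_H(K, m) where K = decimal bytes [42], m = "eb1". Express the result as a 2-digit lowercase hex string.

64

Key decimal bytes [42] = 2a is 1 byte ≤ B = 6; zero-pad to 6 bytes: K' = 2a 00 00 00 00 00.
K' ⊕ ipad = 1c 36 36 36 36 36.  K' ⊕ opad = 76 5c 5c 5c 5c 5c.
Inner input = (K'⊕ipad) ∥ m = 1c 36 36 36 36 36 ∥ 65 62 31.
Inner hash: sum = 28+54+54+54+54+54+101+98+49 = 546; mod 256 = 34 → 22.
Outer input = (K'⊕opad) ∥ inner = 76 5c 5c 5c 5c 5c ∥ 22.
Outer hash (tag): sum = 118+92+92+92+92+92+34 = 612; mod 256 = 100 → 64.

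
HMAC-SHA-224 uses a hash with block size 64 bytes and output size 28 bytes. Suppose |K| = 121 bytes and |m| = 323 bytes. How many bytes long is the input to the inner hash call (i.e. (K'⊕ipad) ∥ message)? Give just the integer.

387

Key is 121 > 64 bytes, so it is hashed to 28 bytes then zero-padded to 64: |K'| = 64.
Inner input = (K'⊕ipad) ∥ m → 64 + 323 = 387 bytes.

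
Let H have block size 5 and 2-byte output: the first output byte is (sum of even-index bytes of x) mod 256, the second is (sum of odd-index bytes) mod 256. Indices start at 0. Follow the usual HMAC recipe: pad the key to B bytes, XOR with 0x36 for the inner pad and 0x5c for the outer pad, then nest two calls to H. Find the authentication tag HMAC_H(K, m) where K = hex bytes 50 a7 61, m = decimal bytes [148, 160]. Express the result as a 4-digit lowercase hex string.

Key hex bytes 50 a7 61 is 3 bytes ≤ B = 5; zero-pad to 5 bytes: K' = 50 a7 61 00 00.
K' ⊕ ipad = 66 91 57 36 36.  K' ⊕ opad = 0c fb 3d 5c 5c.
Inner input = (K'⊕ipad) ∥ m = 66 91 57 36 36 ∥ 94 a0.
Inner hash: even-index sum = 403 mod 256 = 147; odd-index sum = 347 mod 256 = 91 → 93 5b.
Outer input = (K'⊕opad) ∥ inner = 0c fb 3d 5c 5c ∥ 93 5b.
Outer hash (tag): even-index sum = 256 mod 256 = 0; odd-index sum = 490 mod 256 = 234 → 00 ea.

00ea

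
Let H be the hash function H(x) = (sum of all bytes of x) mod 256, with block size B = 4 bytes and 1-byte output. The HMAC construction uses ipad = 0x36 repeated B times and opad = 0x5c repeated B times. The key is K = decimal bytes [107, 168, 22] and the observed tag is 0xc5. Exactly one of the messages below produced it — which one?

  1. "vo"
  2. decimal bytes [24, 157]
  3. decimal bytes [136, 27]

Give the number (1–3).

3

Key decimal bytes [107, 168, 22] = 6b a8 16 is 3 bytes ≤ B = 4; zero-pad to 4 bytes: K' = 6b a8 16 00.
K' ⊕ ipad = 5d 9e 20 36; K' ⊕ opad = 37 f4 4a 5c.
m1: inner = H(5d 9e 20 36 76 6f) = 36; tag = H(37 f4 4a 5c 36) = 07
m2: inner = H(5d 9e 20 36 18 9d) = 06; tag = H(37 f4 4a 5c 06) = d7
m3: inner = H(5d 9e 20 36 88 1b) = f4; tag = H(37 f4 4a 5c f4) = c5 ← matches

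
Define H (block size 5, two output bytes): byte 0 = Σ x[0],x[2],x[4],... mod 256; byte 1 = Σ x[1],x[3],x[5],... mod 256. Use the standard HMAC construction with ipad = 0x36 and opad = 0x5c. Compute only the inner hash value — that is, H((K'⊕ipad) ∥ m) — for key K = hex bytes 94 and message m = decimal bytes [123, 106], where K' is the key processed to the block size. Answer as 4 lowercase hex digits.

78e7

Key hex bytes 94 is 1 byte ≤ B = 5; zero-pad to 5 bytes: K' = 94 00 00 00 00.
K' ⊕ ipad = a2 36 36 36 36.
Inner input = a2 36 36 36 36 ∥ 7b 6a.
Inner hash: even-index sum = 376 mod 256 = 120; odd-index sum = 231 mod 256 = 231 → 78 e7.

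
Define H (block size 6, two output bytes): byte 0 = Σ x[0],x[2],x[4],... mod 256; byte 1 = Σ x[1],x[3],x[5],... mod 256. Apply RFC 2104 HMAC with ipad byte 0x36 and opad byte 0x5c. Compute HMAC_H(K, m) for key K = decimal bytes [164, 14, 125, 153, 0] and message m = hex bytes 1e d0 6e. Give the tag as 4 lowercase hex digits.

1460

Key decimal bytes [164, 14, 125, 153, 0] = a4 0e 7d 99 00 is 5 bytes ≤ B = 6; zero-pad to 6 bytes: K' = a4 0e 7d 99 00 00.
K' ⊕ ipad = 92 38 4b af 36 36.  K' ⊕ opad = f8 52 21 c5 5c 5c.
Inner input = (K'⊕ipad) ∥ m = 92 38 4b af 36 36 ∥ 1e d0 6e.
Inner hash: even-index sum = 415 mod 256 = 159; odd-index sum = 493 mod 256 = 237 → 9f ed.
Outer input = (K'⊕opad) ∥ inner = f8 52 21 c5 5c 5c ∥ 9f ed.
Outer hash (tag): even-index sum = 532 mod 256 = 20; odd-index sum = 608 mod 256 = 96 → 14 60.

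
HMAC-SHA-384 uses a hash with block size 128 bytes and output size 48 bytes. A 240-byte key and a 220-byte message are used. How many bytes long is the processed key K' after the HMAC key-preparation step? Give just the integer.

Key is 240 > 128 bytes, so it is hashed to 48 bytes then zero-padded to 128: |K'| = 128.

128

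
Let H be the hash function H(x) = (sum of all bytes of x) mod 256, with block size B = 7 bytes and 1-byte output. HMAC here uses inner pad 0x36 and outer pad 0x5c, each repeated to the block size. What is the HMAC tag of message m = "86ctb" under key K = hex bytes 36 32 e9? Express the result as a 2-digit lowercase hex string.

5f

Key hex bytes 36 32 e9 is 3 bytes ≤ B = 7; zero-pad to 7 bytes: K' = 36 32 e9 00 00 00 00.
K' ⊕ ipad = 00 04 df 36 36 36 36.  K' ⊕ opad = 6a 6e b5 5c 5c 5c 5c.
Inner input = (K'⊕ipad) ∥ m = 00 04 df 36 36 36 36 ∥ 38 36 63 74 62.
Inner hash: sum = 0+4+223+54+54+54+54+56+54+99+116+98 = 866; mod 256 = 98 → 62.
Outer input = (K'⊕opad) ∥ inner = 6a 6e b5 5c 5c 5c 5c ∥ 62.
Outer hash (tag): sum = 106+110+181+92+92+92+92+98 = 863; mod 256 = 95 → 5f.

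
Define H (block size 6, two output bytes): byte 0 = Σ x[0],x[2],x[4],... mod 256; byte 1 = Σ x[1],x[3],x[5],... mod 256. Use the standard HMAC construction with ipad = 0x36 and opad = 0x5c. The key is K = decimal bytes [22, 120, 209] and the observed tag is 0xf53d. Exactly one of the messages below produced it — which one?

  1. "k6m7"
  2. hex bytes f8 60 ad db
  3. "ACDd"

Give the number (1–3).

3

Key decimal bytes [22, 120, 209] = 16 78 d1 is 3 bytes ≤ B = 6; zero-pad to 6 bytes: K' = 16 78 d1 00 00 00.
K' ⊕ ipad = 20 4e e7 36 36 36; K' ⊕ opad = 4a 24 8d 5c 5c 5c.
m1: inner = H(20 4e e7 36 36 36 6b 36 6d 37) = 15 27; tag = H(4a 24 8d 5c 5c 5c 15 27) = 4803
m2: inner = H(20 4e e7 36 36 36 f8 60 ad db) = e2 f5; tag = H(4a 24 8d 5c 5c 5c e2 f5) = 15d1
m3: inner = H(20 4e e7 36 36 36 41 43 44 64) = c2 61; tag = H(4a 24 8d 5c 5c 5c c2 61) = f53d ← matches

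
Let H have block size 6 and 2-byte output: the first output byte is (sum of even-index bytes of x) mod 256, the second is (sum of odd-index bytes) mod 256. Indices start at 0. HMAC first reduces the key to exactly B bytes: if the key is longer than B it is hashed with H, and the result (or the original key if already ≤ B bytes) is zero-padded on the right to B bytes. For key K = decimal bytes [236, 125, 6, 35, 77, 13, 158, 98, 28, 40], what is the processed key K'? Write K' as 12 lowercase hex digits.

f93700000000

|K| = 10 > B = 6, so first hash the key.
H(K): even-index sum = 505 mod 256 = 249; odd-index sum = 311 mod 256 = 55 → f9 37.
Zero-pad H(K) = f9 37 to 6 bytes: K' = f9 37 00 00 00 00.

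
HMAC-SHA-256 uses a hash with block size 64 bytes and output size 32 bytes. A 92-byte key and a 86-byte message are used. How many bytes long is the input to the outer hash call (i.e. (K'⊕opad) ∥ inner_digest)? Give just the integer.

Key is 92 > 64 bytes, so it is hashed to 32 bytes then zero-padded to 64: |K'| = 64.
Outer input = (K'⊕opad) ∥ H(inner) → 64 + 32 = 96 bytes.

96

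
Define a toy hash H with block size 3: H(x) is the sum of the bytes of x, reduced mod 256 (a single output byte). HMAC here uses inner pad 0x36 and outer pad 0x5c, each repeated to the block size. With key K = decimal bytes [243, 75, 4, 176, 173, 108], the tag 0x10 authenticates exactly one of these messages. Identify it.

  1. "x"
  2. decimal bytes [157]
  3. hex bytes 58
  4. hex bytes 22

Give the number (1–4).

3

Key decimal bytes [243, 75, 4, 176, 173, 108] = f3 4b 04 b0 ad 6c is 6 bytes > B = 3, so hash it first: H(key) = 0b, then zero-pad to 3 bytes: K' = 0b 00 00.
K' ⊕ ipad = 3d 36 36; K' ⊕ opad = 57 5c 5c.
m1: inner = H(3d 36 36 78) = 21; tag = H(57 5c 5c 21) = 30
m2: inner = H(3d 36 36 9d) = 46; tag = H(57 5c 5c 46) = 55
m3: inner = H(3d 36 36 58) = 01; tag = H(57 5c 5c 01) = 10 ← matches
m4: inner = H(3d 36 36 22) = cb; tag = H(57 5c 5c cb) = da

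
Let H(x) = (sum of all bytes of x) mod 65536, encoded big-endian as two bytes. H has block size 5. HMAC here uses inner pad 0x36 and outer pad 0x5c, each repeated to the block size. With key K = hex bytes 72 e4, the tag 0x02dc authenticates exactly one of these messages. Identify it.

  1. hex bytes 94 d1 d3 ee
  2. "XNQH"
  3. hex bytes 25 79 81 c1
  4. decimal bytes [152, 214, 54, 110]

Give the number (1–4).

Key hex bytes 72 e4 is 2 bytes ≤ B = 5; zero-pad to 5 bytes: K' = 72 e4 00 00 00.
K' ⊕ ipad = 44 d2 36 36 36; K' ⊕ opad = 2e b8 5c 5c 5c.
m1: inner = H(44 d2 36 36 36 94 d1 d3 ee) = 04 de; tag = H(2e b8 5c 5c 5c 04 de) = 02dc ← matches
m2: inner = H(44 d2 36 36 36 58 4e 51 48) = 02 f7; tag = H(2e b8 5c 5c 5c 02 f7) = 02f3
m3: inner = H(44 d2 36 36 36 25 79 81 c1) = 03 98; tag = H(2e b8 5c 5c 5c 03 98) = 0295
m4: inner = H(44 d2 36 36 36 98 d6 36 6e) = 03 ca; tag = H(2e b8 5c 5c 5c 03 ca) = 02c7

1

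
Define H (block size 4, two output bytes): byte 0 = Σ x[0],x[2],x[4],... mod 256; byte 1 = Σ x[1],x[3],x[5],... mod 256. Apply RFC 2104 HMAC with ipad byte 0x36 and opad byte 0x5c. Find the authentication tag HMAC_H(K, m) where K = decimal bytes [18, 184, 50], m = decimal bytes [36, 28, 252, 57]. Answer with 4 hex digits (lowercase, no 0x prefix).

Key decimal bytes [18, 184, 50] = 12 b8 32 is 3 bytes ≤ B = 4; zero-pad to 4 bytes: K' = 12 b8 32 00.
K' ⊕ ipad = 24 8e 04 36.  K' ⊕ opad = 4e e4 6e 5c.
Inner input = (K'⊕ipad) ∥ m = 24 8e 04 36 ∥ 24 1c fc 39.
Inner hash: even-index sum = 328 mod 256 = 72; odd-index sum = 281 mod 256 = 25 → 48 19.
Outer input = (K'⊕opad) ∥ inner = 4e e4 6e 5c ∥ 48 19.
Outer hash (tag): even-index sum = 260 mod 256 = 4; odd-index sum = 345 mod 256 = 89 → 04 59.

0459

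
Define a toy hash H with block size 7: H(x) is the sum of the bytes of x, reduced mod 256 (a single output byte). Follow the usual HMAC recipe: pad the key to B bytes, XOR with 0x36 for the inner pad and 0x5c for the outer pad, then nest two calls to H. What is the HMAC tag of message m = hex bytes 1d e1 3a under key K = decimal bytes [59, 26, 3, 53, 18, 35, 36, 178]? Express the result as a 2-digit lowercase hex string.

16

Key decimal bytes [59, 26, 3, 53, 18, 35, 36, 178] = 3b 1a 03 35 12 23 24 b2 is 8 bytes > B = 7, so hash it first: H(key) = 98, then zero-pad to 7 bytes: K' = 98 00 00 00 00 00 00.
K' ⊕ ipad = ae 36 36 36 36 36 36.  K' ⊕ opad = c4 5c 5c 5c 5c 5c 5c.
Inner input = (K'⊕ipad) ∥ m = ae 36 36 36 36 36 36 ∥ 1d e1 3a.
Inner hash: sum = 174+54+54+54+54+54+54+29+225+58 = 810; mod 256 = 42 → 2a.
Outer input = (K'⊕opad) ∥ inner = c4 5c 5c 5c 5c 5c 5c ∥ 2a.
Outer hash (tag): sum = 196+92+92+92+92+92+92+42 = 790; mod 256 = 22 → 16.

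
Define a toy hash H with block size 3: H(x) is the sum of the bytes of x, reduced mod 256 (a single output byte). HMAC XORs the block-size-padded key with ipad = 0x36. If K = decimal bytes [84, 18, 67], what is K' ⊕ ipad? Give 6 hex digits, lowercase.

622475

Key decimal bytes [84, 18, 67] = 54 12 43 is exactly B = 3 bytes: K' = 54 12 43.
XOR each byte with 0x36: 54⊕36=62, 12⊕36=24, 43⊕36=75.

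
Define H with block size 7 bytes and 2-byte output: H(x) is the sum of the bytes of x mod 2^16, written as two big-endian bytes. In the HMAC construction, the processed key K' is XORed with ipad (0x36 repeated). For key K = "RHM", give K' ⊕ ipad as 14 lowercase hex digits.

647e7b36363636

Key "RHM" = 52 48 4d is 3 bytes ≤ B = 7; zero-pad to 7 bytes: K' = 52 48 4d 00 00 00 00.
XOR each byte with 0x36: 52⊕36=64, 48⊕36=7e, 4d⊕36=7b, 00⊕36=36, 00⊕36=36, 00⊕36=36, 00⊕36=36.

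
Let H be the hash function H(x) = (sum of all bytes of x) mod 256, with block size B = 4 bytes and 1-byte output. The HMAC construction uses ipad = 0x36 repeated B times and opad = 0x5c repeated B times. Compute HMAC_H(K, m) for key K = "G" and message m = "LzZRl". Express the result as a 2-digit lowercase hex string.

Key "G" = 47 is 1 byte ≤ B = 4; zero-pad to 4 bytes: K' = 47 00 00 00.
K' ⊕ ipad = 71 36 36 36.  K' ⊕ opad = 1b 5c 5c 5c.
Inner input = (K'⊕ipad) ∥ m = 71 36 36 36 ∥ 4c 7a 5a 52 6c.
Inner hash: sum = 113+54+54+54+76+122+90+82+108 = 753; mod 256 = 241 → f1.
Outer input = (K'⊕opad) ∥ inner = 1b 5c 5c 5c ∥ f1.
Outer hash (tag): sum = 27+92+92+92+241 = 544; mod 256 = 32 → 20.

20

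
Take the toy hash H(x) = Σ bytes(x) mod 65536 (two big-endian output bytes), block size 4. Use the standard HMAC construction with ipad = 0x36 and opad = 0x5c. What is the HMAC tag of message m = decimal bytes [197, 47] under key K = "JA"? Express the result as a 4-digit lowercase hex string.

Key "JA" = 4a 41 is 2 bytes ≤ B = 4; zero-pad to 4 bytes: K' = 4a 41 00 00.
K' ⊕ ipad = 7c 77 36 36.  K' ⊕ opad = 16 1d 5c 5c.
Inner input = (K'⊕ipad) ∥ m = 7c 77 36 36 ∥ c5 2f.
Inner hash: sum = 124+119+54+54+197+47 = 595 → 02 53.
Outer input = (K'⊕opad) ∥ inner = 16 1d 5c 5c ∥ 02 53.
Outer hash (tag): sum = 22+29+92+92+2+83 = 320 → 01 40.

0140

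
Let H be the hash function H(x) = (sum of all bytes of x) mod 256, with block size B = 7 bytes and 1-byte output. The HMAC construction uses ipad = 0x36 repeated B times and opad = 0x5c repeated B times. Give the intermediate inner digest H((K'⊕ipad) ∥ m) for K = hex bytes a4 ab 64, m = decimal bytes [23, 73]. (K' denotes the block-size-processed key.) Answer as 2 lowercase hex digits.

Key hex bytes a4 ab 64 is 3 bytes ≤ B = 7; zero-pad to 7 bytes: K' = a4 ab 64 00 00 00 00.
K' ⊕ ipad = 92 9d 52 36 36 36 36.
Inner input = 92 9d 52 36 36 36 36 ∥ 17 49.
Inner hash: sum = 146+157+82+54+54+54+54+23+73 = 697; mod 256 = 185 → b9.

b9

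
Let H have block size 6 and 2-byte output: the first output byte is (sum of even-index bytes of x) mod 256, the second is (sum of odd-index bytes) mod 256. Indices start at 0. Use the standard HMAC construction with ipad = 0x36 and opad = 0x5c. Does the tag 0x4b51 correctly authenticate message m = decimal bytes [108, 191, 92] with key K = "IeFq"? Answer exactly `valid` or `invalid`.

Key "IeFq" = 49 65 46 71 is 4 bytes ≤ B = 6; zero-pad to 6 bytes: K' = 49 65 46 71 00 00.
K' ⊕ ipad = 7f 53 70 47 36 36; K' ⊕ opad = 15 39 1a 2d 5c 5c.
Inner hash: even-index sum = 493 mod 256 = 237; odd-index sum = 399 mod 256 = 143 → ed 8f.
Outer hash (recomputed tag): even-index sum = 376 mod 256 = 120; odd-index sum = 337 mod 256 = 81 → 78 51.
Recomputed tag = 7851; claimed = 4b51 → mismatch.

invalid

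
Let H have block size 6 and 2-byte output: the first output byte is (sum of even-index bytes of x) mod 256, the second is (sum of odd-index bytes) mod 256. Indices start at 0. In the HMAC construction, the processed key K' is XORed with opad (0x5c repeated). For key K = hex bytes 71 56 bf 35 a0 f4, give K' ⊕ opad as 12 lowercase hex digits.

Key hex bytes 71 56 bf 35 a0 f4 is exactly B = 6 bytes: K' = 71 56 bf 35 a0 f4.
XOR each byte with 0x5c: 71⊕5c=2d, 56⊕5c=0a, bf⊕5c=e3, 35⊕5c=69, a0⊕5c=fc, f4⊕5c=a8.

2d0ae369fca8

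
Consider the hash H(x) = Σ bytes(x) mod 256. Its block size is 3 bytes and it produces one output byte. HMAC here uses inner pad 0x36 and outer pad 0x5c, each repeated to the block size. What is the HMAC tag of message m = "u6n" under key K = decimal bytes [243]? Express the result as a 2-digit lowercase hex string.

b1

Key decimal bytes [243] = f3 is 1 byte ≤ B = 3; zero-pad to 3 bytes: K' = f3 00 00.
K' ⊕ ipad = c5 36 36.  K' ⊕ opad = af 5c 5c.
Inner input = (K'⊕ipad) ∥ m = c5 36 36 ∥ 75 36 6e.
Inner hash: sum = 197+54+54+117+54+110 = 586; mod 256 = 74 → 4a.
Outer input = (K'⊕opad) ∥ inner = af 5c 5c ∥ 4a.
Outer hash (tag): sum = 175+92+92+74 = 433; mod 256 = 177 → b1.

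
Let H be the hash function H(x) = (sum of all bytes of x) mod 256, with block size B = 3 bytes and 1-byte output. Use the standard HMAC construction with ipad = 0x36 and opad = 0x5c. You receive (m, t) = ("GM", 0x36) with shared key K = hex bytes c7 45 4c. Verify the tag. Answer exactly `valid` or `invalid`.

Key hex bytes c7 45 4c is exactly B = 3 bytes: K' = c7 45 4c.
K' ⊕ ipad = f1 73 7a; K' ⊕ opad = 9b 19 10.
Inner hash: sum = 241+115+122+71+77 = 626; mod 256 = 114 → 72.
Outer hash (recomputed tag): sum = 155+25+16+114 = 310; mod 256 = 54 → 36.
Recomputed tag = 36; claimed = 36 → match.

valid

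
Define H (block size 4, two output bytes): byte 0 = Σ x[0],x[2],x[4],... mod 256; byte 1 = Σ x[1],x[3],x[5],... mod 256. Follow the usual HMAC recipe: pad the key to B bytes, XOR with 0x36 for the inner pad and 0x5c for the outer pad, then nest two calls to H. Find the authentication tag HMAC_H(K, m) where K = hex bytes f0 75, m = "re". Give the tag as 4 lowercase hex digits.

Key hex bytes f0 75 is 2 bytes ≤ B = 4; zero-pad to 4 bytes: K' = f0 75 00 00.
K' ⊕ ipad = c6 43 36 36.  K' ⊕ opad = ac 29 5c 5c.
Inner input = (K'⊕ipad) ∥ m = c6 43 36 36 ∥ 72 65.
Inner hash: even-index sum = 366 mod 256 = 110; odd-index sum = 222 mod 256 = 222 → 6e de.
Outer input = (K'⊕opad) ∥ inner = ac 29 5c 5c ∥ 6e de.
Outer hash (tag): even-index sum = 374 mod 256 = 118; odd-index sum = 355 mod 256 = 99 → 76 63.

7663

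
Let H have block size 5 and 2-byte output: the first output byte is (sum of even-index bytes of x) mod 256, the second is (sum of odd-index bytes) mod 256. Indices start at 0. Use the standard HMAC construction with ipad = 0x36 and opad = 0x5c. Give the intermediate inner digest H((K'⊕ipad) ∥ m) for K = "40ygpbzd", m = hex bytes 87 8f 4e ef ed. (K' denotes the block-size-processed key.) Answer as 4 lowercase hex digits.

Key "40ygpbzd" = 34 30 79 67 70 62 7a 64 is 8 bytes > B = 5, so hash it first: H(key) = 97 5d, then zero-pad to 5 bytes: K' = 97 5d 00 00 00.
K' ⊕ ipad = a1 6b 36 36 36.
Inner input = a1 6b 36 36 36 ∥ 87 8f 4e ef ed.
Inner hash: even-index sum = 651 mod 256 = 139; odd-index sum = 611 mod 256 = 99 → 8b 63.

8b63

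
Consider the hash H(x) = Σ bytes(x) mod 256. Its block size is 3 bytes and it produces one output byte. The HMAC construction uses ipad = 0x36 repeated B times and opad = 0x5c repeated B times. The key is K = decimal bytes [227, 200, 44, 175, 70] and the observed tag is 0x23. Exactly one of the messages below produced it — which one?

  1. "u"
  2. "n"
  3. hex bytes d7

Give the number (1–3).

1

Key decimal bytes [227, 200, 44, 175, 70] = e3 c8 2c af 46 is 5 bytes > B = 3, so hash it first: H(key) = cc, then zero-pad to 3 bytes: K' = cc 00 00.
K' ⊕ ipad = fa 36 36; K' ⊕ opad = 90 5c 5c.
m1: inner = H(fa 36 36 75) = db; tag = H(90 5c 5c db) = 23 ← matches
m2: inner = H(fa 36 36 6e) = d4; tag = H(90 5c 5c d4) = 1c
m3: inner = H(fa 36 36 d7) = 3d; tag = H(90 5c 5c 3d) = 85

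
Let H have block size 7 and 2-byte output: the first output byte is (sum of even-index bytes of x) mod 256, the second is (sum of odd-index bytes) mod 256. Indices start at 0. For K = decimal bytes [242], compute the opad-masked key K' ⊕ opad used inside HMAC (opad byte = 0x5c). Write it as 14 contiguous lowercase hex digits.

Key decimal bytes [242] = f2 is 1 byte ≤ B = 7; zero-pad to 7 bytes: K' = f2 00 00 00 00 00 00.
XOR each byte with 0x5c: f2⊕5c=ae, 00⊕5c=5c, 00⊕5c=5c, 00⊕5c=5c, 00⊕5c=5c, 00⊕5c=5c, 00⊕5c=5c.

ae5c5c5c5c5c5c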